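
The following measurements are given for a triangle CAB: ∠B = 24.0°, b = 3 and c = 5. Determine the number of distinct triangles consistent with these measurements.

2

c·sin B = 5·sin(24.0°) ≈ 2.034.
Since c sin B < b < c (2.034 < 3 < 5), two triangles exist.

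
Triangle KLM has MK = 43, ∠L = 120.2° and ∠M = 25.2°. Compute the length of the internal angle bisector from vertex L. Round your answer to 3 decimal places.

t_L ≈ 12.070

The third angle is ∠K = 180° − ∠L − ∠M = 34.60°.
Law of sines: LM = MK·sin K/sin L ≈ 28.252.
Law of sines: KL = MK·sin M/sin L ≈ 21.184.
The bisector from L has length 2·KL·LM·cos(∠L/2)/(KL+LM) ≈ 12.07.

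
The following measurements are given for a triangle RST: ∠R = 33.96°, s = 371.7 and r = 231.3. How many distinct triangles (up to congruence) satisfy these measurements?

2

s·sin R = 371.7·sin(33.96°) ≈ 207.6.
Since s sin R < r < s (207.6 < 231.3 < 371.7), two triangles exist.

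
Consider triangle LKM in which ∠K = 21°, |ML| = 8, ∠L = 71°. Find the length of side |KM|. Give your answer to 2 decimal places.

The third angle is ∠M = 180° − ∠L − ∠K = 88.00°.
Law of sines: |KM| = |ML|·sin L/sin K ≈ 21.107.

21.11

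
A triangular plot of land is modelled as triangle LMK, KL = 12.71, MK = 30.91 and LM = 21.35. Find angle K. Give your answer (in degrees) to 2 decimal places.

∠K ≈ 32.71°

By the law of cosines, cos K = (MK² + KL² − LM²) / (2·MK·KL) ≈ 0.84144, so ∠K ≈ 32.71°.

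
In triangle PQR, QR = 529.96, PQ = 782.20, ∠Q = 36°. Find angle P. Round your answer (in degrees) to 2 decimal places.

∠P ≈ 41.39°

By the law of cosines, RP² = PQ² + QR² − 2·PQ·QR·cos Q = 2.2196e+05, so RP ≈ 471.13.
Law of cosines again: cos P = (RP² + PQ² − QR²)/(2·RP·PQ) ≈ 0.75023, so ∠P ≈ 41.39°.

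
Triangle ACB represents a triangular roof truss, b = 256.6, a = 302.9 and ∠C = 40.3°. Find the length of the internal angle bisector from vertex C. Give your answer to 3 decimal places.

By the law of cosines, c² = b² + a² − 2·b·a·cos C = 39036, so c ≈ 197.58.
The bisector from C has length 2·b·a·cos(∠C/2)/(b+a) ≈ 260.83.

260.829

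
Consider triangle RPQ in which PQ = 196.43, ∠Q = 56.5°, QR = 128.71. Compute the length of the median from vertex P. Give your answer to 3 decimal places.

By the law of cosines, RP² = PQ² + QR² − 2·PQ·QR·cos Q = 27242, so RP ≈ 165.05.
Median from P: ½√(2·RP² + 2·PQ² − QR²) ≈ 169.62.

m_P ≈ 169.623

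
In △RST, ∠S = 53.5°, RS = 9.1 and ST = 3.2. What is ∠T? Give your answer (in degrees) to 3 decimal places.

By the law of cosines, TR² = RS² + ST² − 2·RS·ST·cos S = 58.408, so TR ≈ 7.6425.
Law of cosines again: cos T = (ST² + TR² − RS²)/(2·ST·TR) ≈ -0.28955, so ∠T ≈ 106.83°.

106.831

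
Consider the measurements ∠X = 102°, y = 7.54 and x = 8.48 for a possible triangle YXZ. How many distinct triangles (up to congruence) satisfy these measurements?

y·sin X = 7.54·sin(102°) ≈ 7.375.
Since ∠X is not acute, a triangle exists only if x > y; here x > y, so there is exactly one triangle.

1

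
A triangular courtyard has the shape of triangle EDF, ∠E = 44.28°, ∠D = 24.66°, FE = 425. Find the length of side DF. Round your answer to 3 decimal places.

711.163

The third angle is ∠F = 180° − ∠E − ∠D = 111.06°.
Law of sines: DF = FE·sin E/sin D ≈ 711.16.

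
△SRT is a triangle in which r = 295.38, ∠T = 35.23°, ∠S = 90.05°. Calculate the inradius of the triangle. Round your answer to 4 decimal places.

The third angle is ∠R = 180° − ∠T − ∠S = 54.72°.
Law of sines: s = r·sin S/sin R ≈ 361.83.
Law of sines: t = r·sin T/sin R ≈ 208.73.
Area = ½·r·s·sin T ≈ 30827.
Semiperimeter p = (361.83+295.38+208.73)/2 = 432.97.
Inradius = area/p = 30827/432.97 ≈ 71.199.

71.1988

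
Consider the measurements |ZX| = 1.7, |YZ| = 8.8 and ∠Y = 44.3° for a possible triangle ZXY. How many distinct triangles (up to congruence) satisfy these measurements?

|YZ|·sin Y = 8.8·sin(44.3°) ≈ 6.146.
Since |ZX| = 1.7 < 6.146 = |YZ| sin Y, no triangle exists.

0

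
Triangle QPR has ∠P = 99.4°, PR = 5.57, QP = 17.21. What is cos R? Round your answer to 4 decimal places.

cos R ≈ 0.4426

By the law of cosines, RQ² = QP² + PR² − 2·QP·PR·cos P = 358.52, so RQ ≈ 18.935.
Law of cosines again: cos R = (PR² + RQ² − QP²)/(2·PR·RQ) ≈ 0.44262, so ∠R ≈ 63.73°.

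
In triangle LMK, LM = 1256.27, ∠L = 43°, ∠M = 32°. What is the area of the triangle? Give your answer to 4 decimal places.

The third angle is ∠K = 180° − ∠L − ∠M = 105.00°.
Law of sines: MK = LM·sin L/sin K ≈ 887.
Law of sines: KL = LM·sin M/sin K ≈ 689.21.
Area = ½·LM·MK·sin M ≈ 2.9525e+05.

area ≈ 295246.8291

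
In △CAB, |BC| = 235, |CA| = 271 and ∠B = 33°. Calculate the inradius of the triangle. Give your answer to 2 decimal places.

Law of sines: sin A = |BC|·sin B/|CA| ≈ 0.47229.
Since |CA| ≥ |BC|, only the acute value applies: ∠A ≈ 28.18°.
Then ∠C = 180° − ∠B − ∠A ≈ 118.82°.
Law of sines gives |AB| = |CA|·sin C/sin B ≈ 435.96.
Area = ½·|CA|·|BC|·sin C ≈ 27899.
Semiperimeter s = (435.96+235+271)/2 = 470.98.
Inradius = area/s = 27899/470.98 ≈ 59.237.

r ≈ 59.24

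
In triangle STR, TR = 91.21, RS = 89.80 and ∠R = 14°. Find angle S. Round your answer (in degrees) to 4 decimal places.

∠S ≈ 86.6301°

By the law of cosines, ST² = TR² + RS² − 2·TR·RS·cos R = 488.58, so ST ≈ 22.104.
Law of cosines again: cos S = (RS² + ST² − TR²)/(2·RS·ST) ≈ 0.05878, so ∠S ≈ 86.63°.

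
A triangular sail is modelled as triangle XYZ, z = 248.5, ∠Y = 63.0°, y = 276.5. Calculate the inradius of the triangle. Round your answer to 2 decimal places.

r ≈ 76.73

Law of sines: sin Z = z·sin Y/y ≈ 0.80078.
Since y ≥ z, only the acute value applies: ∠Z ≈ 53.20°.
Then ∠X = 180° − ∠Y − ∠Z ≈ 63.80°.
Law of sines gives x = y·sin X/sin Y ≈ 278.43.
Area = ½·y·z·sin X ≈ 30824.
Semiperimeter s = (278.43+276.5+248.5)/2 = 401.71.
Inradius = area/s = 30824/401.71 ≈ 76.732.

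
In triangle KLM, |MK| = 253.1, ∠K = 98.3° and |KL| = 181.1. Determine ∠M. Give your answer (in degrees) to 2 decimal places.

By the law of cosines, |LM|² = |MK|² + |KL|² − 2·|MK|·|KL|·cos K = 1.1009e+05, so |LM| ≈ 331.8.
Law of cosines again: cos M = (|LM|² + |MK|² − |KL|²)/(2·|LM|·|MK|) ≈ 0.84160, so ∠M ≈ 32.69°.

∠M ≈ 32.69°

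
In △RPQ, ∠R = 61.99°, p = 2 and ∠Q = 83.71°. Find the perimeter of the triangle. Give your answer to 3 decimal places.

perimeter ≈ 8.661

The third angle is ∠P = 180° − ∠Q − ∠R = 34.30°.
Law of sines: r = p·sin R/sin P ≈ 3.1334.
Law of sines: q = p·sin Q/sin P ≈ 3.5277.
Semiperimeter s = (3.1334+2+3.5277)/2 = 4.3305.
Perimeter = 3.1334 + 2 + 3.5277 = 8.6611.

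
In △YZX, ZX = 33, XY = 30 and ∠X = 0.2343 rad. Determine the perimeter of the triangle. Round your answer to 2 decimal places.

perimeter ≈ 70.94

By the law of cosines, YZ² = ZX² + XY² − 2·ZX·XY·cos X = 63.099, so YZ ≈ 7.9435.
Semiperimeter s = (33+30+7.9435)/2 = 35.472.
Perimeter = 33 + 30 + 7.9435 = 70.944.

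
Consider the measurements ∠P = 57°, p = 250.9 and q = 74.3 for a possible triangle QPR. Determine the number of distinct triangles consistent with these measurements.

q·sin P = 74.3·sin(57°) ≈ 62.31.
Since p ≥ q, exactly one triangle exists.

1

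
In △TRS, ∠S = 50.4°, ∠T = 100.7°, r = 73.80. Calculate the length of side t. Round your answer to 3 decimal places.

150.051

The third angle is ∠R = 180° − ∠S − ∠T = 28.90°.
Law of sines: t = r·sin T/sin R ≈ 150.05.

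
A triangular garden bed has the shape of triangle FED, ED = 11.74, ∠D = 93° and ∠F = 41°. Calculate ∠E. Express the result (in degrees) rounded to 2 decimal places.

∠E ≈ 46.00°

The third angle is ∠E = 180° − ∠D − ∠F = 46.00°.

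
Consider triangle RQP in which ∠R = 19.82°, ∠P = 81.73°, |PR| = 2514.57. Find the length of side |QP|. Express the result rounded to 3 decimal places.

The third angle is ∠Q = 180° − ∠P − ∠R = 78.45°.
Law of sines: |QP| = |PR|·sin R/sin Q ≈ 870.23.

870.228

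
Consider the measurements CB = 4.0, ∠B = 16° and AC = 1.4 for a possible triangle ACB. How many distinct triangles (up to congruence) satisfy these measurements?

CB·sin B = 4.0·sin(16°) ≈ 1.103.
Since CB sin B < AC < CB (1.103 < 1.4 < 4.0), two triangles exist.

2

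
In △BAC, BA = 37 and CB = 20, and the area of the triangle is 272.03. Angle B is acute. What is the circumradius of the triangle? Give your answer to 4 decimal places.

From area = ½·CB·BA·sin B, we get sin B = 2·area/(CB·BA) ≈ 0.73522.
Taking the acute solution, ∠B ≈ 47.33°.
Law of cosines then gives AC ≈ 27.673.
Circumradius = AC/(2 sin B) ≈ 18.82.

R ≈ 18.8198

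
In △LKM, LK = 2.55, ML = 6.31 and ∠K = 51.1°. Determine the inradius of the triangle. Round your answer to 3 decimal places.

Law of sines: sin M = LK·sin K/ML ≈ 0.31450.
Since ML ≥ LK, only the acute value applies: ∠M ≈ 18.33°.
Then ∠L = 180° − ∠K − ∠M ≈ 110.57°.
Law of sines gives KM = ML·sin L/sin K ≈ 7.5911.
Area = ½·ML·LK·sin L ≈ 7.5324.
Semiperimeter s = (7.5911+6.31+2.55)/2 = 8.2256.
Inradius = area/s = 7.5324/8.2256 ≈ 0.91573.

r ≈ 0.916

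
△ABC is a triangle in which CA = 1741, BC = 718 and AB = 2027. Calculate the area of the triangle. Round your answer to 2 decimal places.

Semiperimeter s = (718 + 1741 + 2027)/2 = 2243.
Heron's formula: area = √(2243·1525·502·216) ≈ 6.0902e+05.

area ≈ 609015.43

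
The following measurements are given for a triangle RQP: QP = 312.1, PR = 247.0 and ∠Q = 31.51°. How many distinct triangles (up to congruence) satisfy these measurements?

2

QP·sin Q = 312.1·sin(31.51°) ≈ 163.1.
Since QP sin Q < PR < QP (163.1 < 247.0 < 312.1), two triangles exist.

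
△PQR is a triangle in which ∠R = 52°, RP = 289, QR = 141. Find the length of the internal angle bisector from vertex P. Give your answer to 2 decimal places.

By the law of cosines, PQ² = QR² + RP² − 2·QR·RP·cos R = 53227, so PQ ≈ 230.71.
Law of cosines again: cos P = (RP² + PQ² − QR²)/(2·RP·PQ) ≈ 0.87639, so ∠P ≈ 28.79°.
The bisector from P has length 2·RP·PQ·cos(∠P/2)/(RP+PQ) ≈ 248.53.

t_P ≈ 248.53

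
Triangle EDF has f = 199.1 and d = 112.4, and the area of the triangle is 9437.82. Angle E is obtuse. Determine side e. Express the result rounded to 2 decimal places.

276.26

From area = ½·d·f·sin E, we get sin E = 2·area/(d·f) ≈ 0.84346.
Taking the obtuse solution, ∠E ≈ 122.49°.
Law of cosines then gives e ≈ 276.26.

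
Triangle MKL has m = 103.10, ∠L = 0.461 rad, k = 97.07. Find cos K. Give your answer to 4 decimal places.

By the law of cosines, l² = m² + k² − 2·m·k·cos L = 2125.9, so l ≈ 46.107.
Law of cosines again: cos K = (l² + m² − k²)/(2·l·m) ≈ 0.35056, so ∠K ≈ 1.213 rad.

cos K ≈ 0.3506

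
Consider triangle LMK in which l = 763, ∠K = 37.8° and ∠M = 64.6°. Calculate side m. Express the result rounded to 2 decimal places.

705.71

The third angle is ∠L = 180° − ∠M − ∠K = 77.60°.
Law of sines: m = l·sin M/sin L ≈ 705.71.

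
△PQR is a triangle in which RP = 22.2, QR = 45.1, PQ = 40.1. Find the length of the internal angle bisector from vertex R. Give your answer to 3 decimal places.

By the law of cosines, cos R = (QR² + RP² − PQ²) / (2·QR·RP) ≈ 0.45886, so ∠R ≈ 62.69°.
The bisector from R has length 2·QR·RP·cos(∠R/2)/(QR+RP) ≈ 25.412.

t_R ≈ 25.412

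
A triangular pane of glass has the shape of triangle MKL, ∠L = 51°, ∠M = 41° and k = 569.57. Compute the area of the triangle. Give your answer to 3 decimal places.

The third angle is ∠K = 180° − ∠L − ∠M = 88.00°.
Law of sines: m = k·sin M/sin K ≈ 373.9.
Law of sines: l = k·sin L/sin K ≈ 442.91.
Area = ½·k·m·sin L ≈ 82751.

area ≈ 82751.213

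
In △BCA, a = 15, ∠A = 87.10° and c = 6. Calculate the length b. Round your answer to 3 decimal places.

Law of sines: sin C = c·sin A/a ≈ 0.39949.
Since a ≥ c, only the acute value applies: ∠C ≈ 23.55°.
Then ∠B = 180° − ∠A − ∠C ≈ 69.35°.
Law of sines gives b = a·sin B/sin A ≈ 14.055.

14.055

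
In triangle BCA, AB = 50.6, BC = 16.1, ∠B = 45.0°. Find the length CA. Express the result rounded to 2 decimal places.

40.83

By the law of cosines, CA² = AB² + BC² − 2·AB·BC·cos B = 1667.5, so CA ≈ 40.835.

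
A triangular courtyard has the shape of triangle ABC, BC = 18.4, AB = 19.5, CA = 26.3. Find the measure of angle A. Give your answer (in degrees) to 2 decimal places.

∠A ≈ 44.36°

By the law of cosines, cos A = (CA² + AB² − BC²) / (2·CA·AB) ≈ 0.71500, so ∠A ≈ 44.36°.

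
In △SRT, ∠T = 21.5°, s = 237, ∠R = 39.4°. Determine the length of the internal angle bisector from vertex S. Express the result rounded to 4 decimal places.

The third angle is ∠S = 180° − ∠R − ∠T = 119.10°.
Law of sines: r = s·sin R/sin S ≈ 172.16.
Law of sines: t = s·sin T/sin S ≈ 99.409.
The bisector from S has length 2·r·t·cos(∠S/2)/(r+t) ≈ 63.876.

t_S ≈ 63.8756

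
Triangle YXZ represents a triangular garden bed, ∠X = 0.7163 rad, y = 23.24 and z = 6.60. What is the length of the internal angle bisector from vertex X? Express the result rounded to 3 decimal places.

t_X ≈ 9.628

By the law of cosines, x² = z² + y² − 2·z·y·cos X = 352.28, so x ≈ 18.769.
The bisector from X has length 2·z·y·cos(∠X/2)/(z+y) ≈ 9.6281.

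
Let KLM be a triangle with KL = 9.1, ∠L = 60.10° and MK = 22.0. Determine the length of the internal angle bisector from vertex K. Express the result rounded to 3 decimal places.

Law of sines: sin M = KL·sin L/MK ≈ 0.35858.
Since MK ≥ KL, only the acute value applies: ∠M ≈ 21.01°.
Then ∠K = 180° − ∠L − ∠M ≈ 98.89°.
Law of sines gives LM = MK·sin K/sin L ≈ 25.073.
The bisector from K has length 2·MK·KL·cos(∠K/2)/(MK+KL) ≈ 8.371.

t_K ≈ 8.371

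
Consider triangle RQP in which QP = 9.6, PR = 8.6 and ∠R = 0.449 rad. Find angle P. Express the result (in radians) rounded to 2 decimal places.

Law of sines: sin Q = PR·sin R/QP ≈ 0.38885.
Since QP ≥ PR, only the acute value applies: ∠Q ≈ 0.399 rad.
Then ∠P = π − ∠R − ∠Q ≈ 2.293 rad.

2.29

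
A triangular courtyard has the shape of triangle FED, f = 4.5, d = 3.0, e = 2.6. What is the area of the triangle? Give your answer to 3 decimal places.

Semiperimeter s = (4.5 + 2.6 + 3)/2 = 5.05.
Heron's formula: area = √(5.05·0.55·2.45·2.05) ≈ 3.735.

area ≈ 3.735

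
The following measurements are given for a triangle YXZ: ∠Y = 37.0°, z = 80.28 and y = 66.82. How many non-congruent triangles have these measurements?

z·sin Y = 80.28·sin(37.0°) ≈ 48.31.
Since z sin Y < y < z (48.31 < 66.82 < 80.28), two triangles exist.

2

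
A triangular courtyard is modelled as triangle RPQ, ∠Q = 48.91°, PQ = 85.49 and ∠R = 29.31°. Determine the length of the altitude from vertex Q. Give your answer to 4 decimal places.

83.6895

The third angle is ∠P = 180° − ∠Q − ∠R = 101.78°.
Law of sines: QR = PQ·sin P/sin R ≈ 170.96.
Law of sines: RP = PQ·sin Q/sin R ≈ 131.62.
Area = ½·PQ·QR·sin Q ≈ 5507.6.
The altitude from Q has length 2·area/RP ≈ 83.689.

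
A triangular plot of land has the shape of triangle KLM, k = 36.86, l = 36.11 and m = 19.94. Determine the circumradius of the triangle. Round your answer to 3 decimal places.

18.976

By the law of cosines, cos K = (l² + m² − k²) / (2·l·m) ≈ 0.23810, so ∠K ≈ 76.23°.
Circumradius = k/(2 sin K) ≈ 18.976.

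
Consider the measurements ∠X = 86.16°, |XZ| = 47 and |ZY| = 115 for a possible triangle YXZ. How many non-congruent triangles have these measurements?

|XZ|·sin X = 47·sin(86.16°) ≈ 46.89.
Since |ZY| ≥ |XZ|, exactly one triangle exists.

1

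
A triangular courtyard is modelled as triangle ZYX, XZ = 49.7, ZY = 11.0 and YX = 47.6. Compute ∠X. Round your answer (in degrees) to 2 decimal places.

By the law of cosines, cos X = (YX² + XZ² − ZY²) / (2·YX·XZ) ≈ 0.97536, so ∠X ≈ 12.75°.

∠X ≈ 12.75°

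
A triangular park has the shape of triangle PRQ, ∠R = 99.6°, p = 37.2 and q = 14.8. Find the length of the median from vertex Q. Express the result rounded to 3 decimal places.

By the law of cosines, r² = q² + p² − 2·q·p·cos R = 1786.5, so r ≈ 42.267.
Median from Q: ½√(2·p² + 2·r² − q²) ≈ 39.121.

m_Q ≈ 39.121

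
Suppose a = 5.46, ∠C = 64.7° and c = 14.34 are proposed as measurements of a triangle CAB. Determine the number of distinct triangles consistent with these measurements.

a·sin C = 5.46·sin(64.7°) ≈ 4.936.
Since c ≥ a, exactly one triangle exists.

1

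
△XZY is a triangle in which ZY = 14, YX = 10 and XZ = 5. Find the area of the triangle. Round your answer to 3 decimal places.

Semiperimeter s = (14 + 10 + 5)/2 = 14.5.
Heron's formula: area = √(14.5·0.5·4.5·9.5) ≈ 17.605.

17.605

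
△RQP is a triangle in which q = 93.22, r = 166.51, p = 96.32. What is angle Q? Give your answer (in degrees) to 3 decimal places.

By the law of cosines, cos Q = (p² + r² − q²) / (2·p·r) ≈ 0.88268, so ∠Q ≈ 28.03°.

∠Q ≈ 28.033°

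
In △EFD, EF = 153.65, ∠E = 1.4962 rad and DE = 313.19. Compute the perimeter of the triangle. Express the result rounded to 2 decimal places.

By the law of cosines, FD² = DE² + EF² − 2·DE·EF·cos E = 1.1452e+05, so FD ≈ 338.41.
Semiperimeter s = (338.41+313.19+153.65)/2 = 402.63.
Perimeter = 338.41 + 313.19 + 153.65 = 805.25.

805.25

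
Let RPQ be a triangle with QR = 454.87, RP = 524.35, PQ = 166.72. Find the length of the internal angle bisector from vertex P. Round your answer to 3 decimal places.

222.589

By the law of cosines, cos P = (RP² + PQ² − QR²) / (2·RP·PQ) ≈ 0.54811, so ∠P ≈ 56.76°.
The bisector from P has length 2·RP·PQ·cos(∠P/2)/(RP+PQ) ≈ 222.59.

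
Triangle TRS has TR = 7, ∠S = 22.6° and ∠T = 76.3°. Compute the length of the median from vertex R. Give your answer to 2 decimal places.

The third angle is ∠R = 180° − ∠S − ∠T = 81.10°.
Law of sines: RS = TR·sin T/sin S ≈ 17.697.
Law of sines: ST = TR·sin R/sin S ≈ 17.996.
Median from R: ½√(2·TR² + 2·RS² − ST²) ≈ 10.006.

10.01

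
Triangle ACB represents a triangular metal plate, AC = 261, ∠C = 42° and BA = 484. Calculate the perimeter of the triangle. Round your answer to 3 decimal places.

perimeter ≈ 1390.354

Law of sines: sin B = AC·sin C/BA ≈ 0.36083.
Since BA ≥ AC, only the acute value applies: ∠B ≈ 21.15°.
Then ∠A = 180° − ∠C − ∠B ≈ 116.85°.
Law of sines gives CB = BA·sin A/sin C ≈ 645.35.
Semiperimeter s = (645.35+484+261)/2 = 695.18.
Perimeter = 645.35 + 484 + 261 = 1390.4.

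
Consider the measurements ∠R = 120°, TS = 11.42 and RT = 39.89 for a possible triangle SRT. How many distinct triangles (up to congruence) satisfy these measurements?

RT·sin R = 39.89·sin(120°) ≈ 34.55.
Since ∠R is not acute, a triangle exists only if TS > RT; here TS ≤ RT, so there is no triangle.

0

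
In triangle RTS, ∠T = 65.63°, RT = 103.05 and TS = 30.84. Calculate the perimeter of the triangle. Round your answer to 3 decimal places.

228.482

By the law of cosines, SR² = RT² + TS² − 2·RT·TS·cos T = 8947.7, so SR ≈ 94.592.
Semiperimeter s = (30.84+94.592+103.05)/2 = 114.24.
Perimeter = 30.84 + 94.592 + 103.05 = 228.48.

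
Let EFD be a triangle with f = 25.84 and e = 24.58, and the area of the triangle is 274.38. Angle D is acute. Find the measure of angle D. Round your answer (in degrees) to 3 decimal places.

From area = ½·e·f·sin D, we get sin D = 2·area/(e·f) ≈ 0.86399.
Taking the acute solution, ∠D ≈ 59.77°.

∠D ≈ 59.767°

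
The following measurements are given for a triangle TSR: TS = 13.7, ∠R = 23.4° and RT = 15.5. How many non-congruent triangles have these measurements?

2

RT·sin R = 15.5·sin(23.4°) ≈ 6.156.
Since RT sin R < TS < RT (6.156 < 13.7 < 15.5), two triangles exist.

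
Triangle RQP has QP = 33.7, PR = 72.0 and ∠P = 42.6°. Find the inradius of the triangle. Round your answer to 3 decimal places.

By the law of cosines, RQ² = QP² + PR² − 2·QP·PR·cos P = 2747.6, so RQ ≈ 52.417.
Area = ½·QP·PR·sin P ≈ 821.19.
Semiperimeter s = (33.7+72+52.417)/2 = 79.059.
Inradius = area/s = 821.19/79.059 ≈ 10.387.

10.387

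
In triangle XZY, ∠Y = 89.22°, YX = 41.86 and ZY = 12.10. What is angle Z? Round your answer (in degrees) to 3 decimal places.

By the law of cosines, XZ² = ZY² + YX² − 2·ZY·YX·cos Y = 1884.9, so XZ ≈ 43.415.
Law of cosines again: cos Z = (XZ² + ZY² − YX²)/(2·XZ·ZY) ≈ 0.26558, so ∠Z ≈ 74.60°.

74.599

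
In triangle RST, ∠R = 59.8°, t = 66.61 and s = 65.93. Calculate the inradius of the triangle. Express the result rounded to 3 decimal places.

By the law of cosines, r² = s² + t² − 2·s·t·cos R = 4365.5, so r ≈ 66.072.
Area = ½·s·t·sin R ≈ 1897.8.
Semiperimeter p = (66.072+65.93+66.61)/2 = 99.306.
Inradius = area/p = 1897.8/99.306 ≈ 19.11.

19.110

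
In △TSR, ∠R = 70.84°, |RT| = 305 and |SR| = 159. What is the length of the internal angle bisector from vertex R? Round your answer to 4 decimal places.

t_R ≈ 170.3440

By the law of cosines, |TS|² = |SR|² + |RT|² − 2·|SR|·|RT|·cos R = 86473, so |TS| ≈ 294.06.
The bisector from R has length 2·|SR|·|RT|·cos(∠R/2)/(|SR|+|RT|) ≈ 170.34.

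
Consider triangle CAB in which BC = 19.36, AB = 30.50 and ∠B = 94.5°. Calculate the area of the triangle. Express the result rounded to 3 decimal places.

Area = ½·AB·BC·sin B ≈ 294.33.

area ≈ 294.330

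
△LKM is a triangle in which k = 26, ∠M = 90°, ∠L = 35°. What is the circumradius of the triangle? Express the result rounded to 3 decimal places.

R ≈ 15.870

The third angle is ∠K = 180° − ∠M − ∠L = 55.00°.
Law of sines: l = k·sin L/sin K ≈ 18.205.
Law of sines: m = k·sin M/sin K ≈ 31.74.
Circumradius = k/(2 sin K) ≈ 15.87.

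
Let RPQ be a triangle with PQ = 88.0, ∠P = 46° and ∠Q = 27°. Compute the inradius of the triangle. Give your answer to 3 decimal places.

13.495

The third angle is ∠R = 180° − ∠P − ∠Q = 107.00°.
Law of sines: QR = PQ·sin P/sin R ≈ 66.194.
Law of sines: RP = PQ·sin Q/sin R ≈ 41.777.
Area = ½·PQ·QR·sin Q ≈ 1322.3.
Semiperimeter s = (88+66.194+41.777)/2 = 97.985.
Inradius = area/s = 1322.3/97.985 ≈ 13.495.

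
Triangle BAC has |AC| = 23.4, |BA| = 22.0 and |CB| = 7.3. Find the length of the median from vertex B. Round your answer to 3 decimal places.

Median from B: ½√(2·|CB|² + 2·|BA|² − |AC|²) ≈ 11.478.

11.478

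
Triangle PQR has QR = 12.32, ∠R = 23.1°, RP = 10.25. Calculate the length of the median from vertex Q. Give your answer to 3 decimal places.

By the law of cosines, PQ² = QR² + RP² − 2·QR·RP·cos R = 24.535, so PQ ≈ 4.9533.
Median from Q: ½√(2·PQ² + 2·QR² − RP²) ≈ 7.8672.

m_Q ≈ 7.867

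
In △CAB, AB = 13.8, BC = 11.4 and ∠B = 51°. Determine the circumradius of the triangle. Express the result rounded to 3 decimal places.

7.118

By the law of cosines, CA² = AB² + BC² − 2·AB·BC·cos B = 122.39, so CA ≈ 11.063.
Area = ½·AB·BC·sin B ≈ 61.13.
Circumradius = CA/(2 sin B) ≈ 7.1177.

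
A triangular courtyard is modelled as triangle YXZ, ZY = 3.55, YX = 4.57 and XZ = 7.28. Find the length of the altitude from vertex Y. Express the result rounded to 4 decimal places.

h_Y ≈ 1.7806

Semiperimeter s = (7.28 + 3.55 + 4.57)/2 = 7.7.
Heron's formula: area = √(7.7·0.42·4.15·3.13) ≈ 6.4814.
The altitude from Y has length 2·area/XZ ≈ 1.7806.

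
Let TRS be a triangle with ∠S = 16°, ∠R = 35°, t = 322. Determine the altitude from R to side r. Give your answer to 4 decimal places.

88.7552

The third angle is ∠T = 180° − ∠R − ∠S = 129.00°.
Law of sines: r = t·sin R/sin T ≈ 237.65.
Law of sines: s = t·sin S/sin T ≈ 114.21.
Area = ½·t·r·sin S ≈ 10547.
The altitude from R has length 2·area/r ≈ 88.755.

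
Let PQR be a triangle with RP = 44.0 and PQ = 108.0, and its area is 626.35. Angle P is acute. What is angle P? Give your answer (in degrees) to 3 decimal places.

15.285

From area = ½·RP·PQ·sin P, we get sin P = 2·area/(RP·PQ) ≈ 0.26362.
Taking the acute solution, ∠P ≈ 15.28°.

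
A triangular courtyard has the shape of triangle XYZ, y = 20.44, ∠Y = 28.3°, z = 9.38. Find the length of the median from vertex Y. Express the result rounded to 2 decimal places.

m_Y ≈ 18.37

Law of sines: sin Z = z·sin Y/y ≈ 0.21756.
Since y ≥ z, only the acute value applies: ∠Z ≈ 12.57°.
Then ∠X = 180° − ∠Y − ∠Z ≈ 139.13°.
Law of sines gives x = y·sin X/sin Y ≈ 28.209.
Median from Y: ½√(2·z² + 2·x² − y²) ≈ 18.369.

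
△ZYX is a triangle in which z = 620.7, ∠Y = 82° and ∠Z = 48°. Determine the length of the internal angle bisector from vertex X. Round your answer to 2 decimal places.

The third angle is ∠X = 180° − ∠Z − ∠Y = 50.00°.
Law of sines: y = z·sin Y/sin Z ≈ 827.11.
Law of sines: x = z·sin X/sin Z ≈ 639.83.
The bisector from X has length 2·z·y·cos(∠X/2)/(z+y) ≈ 642.74.

t_X ≈ 642.74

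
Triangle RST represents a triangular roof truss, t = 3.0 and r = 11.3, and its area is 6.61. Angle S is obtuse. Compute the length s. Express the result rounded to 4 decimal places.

From area = ½·t·r·sin S, we get sin S = 2·area/(t·r) ≈ 0.38997.
Taking the obtuse solution, ∠S ≈ 157.05°.
Law of cosines then gives s ≈ 14.111.

14.1111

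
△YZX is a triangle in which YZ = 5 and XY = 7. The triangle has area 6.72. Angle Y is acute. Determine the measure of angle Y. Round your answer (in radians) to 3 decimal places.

0.394

From area = ½·XY·YZ·sin Y, we get sin Y = 2·area/(XY·YZ) ≈ 0.38400.
Taking the acute solution, ∠Y ≈ 0.394 rad.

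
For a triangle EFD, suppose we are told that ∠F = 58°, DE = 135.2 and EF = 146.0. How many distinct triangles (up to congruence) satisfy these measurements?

EF·sin F = 146.0·sin(58°) ≈ 123.8.
Since EF sin F < DE < EF (123.8 < 135.2 < 146.0), two triangles exist.

2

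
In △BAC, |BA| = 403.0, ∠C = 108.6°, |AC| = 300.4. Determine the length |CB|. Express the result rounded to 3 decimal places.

189.403

Law of sines: sin B = |AC|·sin C/|BA| ≈ 0.70648.
Since |BA| ≥ |AC|, only the acute value applies: ∠B ≈ 44.95°.
Then ∠A = 180° − ∠C − ∠B ≈ 26.45°.
Law of sines gives |CB| = |BA|·sin A/sin C ≈ 189.4.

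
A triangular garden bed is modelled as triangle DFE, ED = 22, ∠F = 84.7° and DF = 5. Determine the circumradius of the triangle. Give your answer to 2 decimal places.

Law of sines: sin E = DF·sin F/ED ≈ 0.22630.
Since ED ≥ DF, only the acute value applies: ∠E ≈ 13.08°.
Then ∠D = 180° − ∠F − ∠E ≈ 82.22°.
Law of sines gives FE = ED·sin D/sin F ≈ 21.891.
Circumradius = ED/(2 sin F) ≈ 11.047.

R ≈ 11.05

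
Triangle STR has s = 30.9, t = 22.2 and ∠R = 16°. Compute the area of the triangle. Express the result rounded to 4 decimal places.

Area = ½·s·t·sin R ≈ 94.541.

94.5409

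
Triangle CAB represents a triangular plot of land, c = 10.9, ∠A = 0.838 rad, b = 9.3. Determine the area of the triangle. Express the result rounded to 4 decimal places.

area ≈ 37.6745

Area = ½·b·c·sin A ≈ 37.675.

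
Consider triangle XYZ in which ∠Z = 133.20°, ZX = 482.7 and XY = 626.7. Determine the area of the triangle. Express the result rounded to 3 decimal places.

Law of sines: sin Y = ZX·sin Z/XY ≈ 0.56147.
Since XY ≥ ZX, only the acute value applies: ∠Y ≈ 34.16°.
Then ∠X = 180° − ∠Z − ∠Y ≈ 12.64°.
Law of sines gives YZ = XY·sin X/sin Z ≈ 188.16.
Area = ½·XY·ZX·sin X ≈ 33105.

area ≈ 33104.509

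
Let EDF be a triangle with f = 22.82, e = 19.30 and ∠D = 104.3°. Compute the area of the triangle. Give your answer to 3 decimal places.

Area = ½·f·e·sin D ≈ 213.39.

213.390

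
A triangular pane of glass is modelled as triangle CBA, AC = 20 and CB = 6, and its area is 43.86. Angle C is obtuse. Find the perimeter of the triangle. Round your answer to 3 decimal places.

50.490

From area = ½·AC·CB·sin C, we get sin C = 2·area/(AC·CB) ≈ 0.73100.
Taking the obtuse solution, ∠C ≈ 133.03°.
Law of cosines then gives BA ≈ 24.49.
Perimeter = 24.49 + 20 + 6 = 50.49.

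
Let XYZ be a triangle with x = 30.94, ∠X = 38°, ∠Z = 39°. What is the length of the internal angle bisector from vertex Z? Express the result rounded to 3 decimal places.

The third angle is ∠Y = 180° − ∠Z − ∠X = 103.00°.
Law of sines: y = x·sin Y/sin X ≈ 48.967.
Law of sines: z = x·sin Z/sin X ≈ 31.626.
The bisector from Z has length 2·x·y·cos(∠Z/2)/(x+y) ≈ 35.745.

t_Z ≈ 35.745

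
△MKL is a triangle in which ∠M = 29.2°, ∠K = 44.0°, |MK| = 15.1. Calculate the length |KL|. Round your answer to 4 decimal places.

The third angle is ∠L = 180° − ∠M − ∠K = 106.80°.
Law of sines: |KL| = |MK|·sin M/sin L ≈ 7.6951.

7.6951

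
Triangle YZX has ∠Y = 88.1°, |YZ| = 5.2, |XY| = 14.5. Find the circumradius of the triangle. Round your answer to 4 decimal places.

R ≈ 7.6247

By the law of cosines, |ZX|² = |XY|² + |YZ|² − 2·|XY|·|YZ|·cos Y = 232.29, so |ZX| ≈ 15.241.
Area = ½·|XY|·|YZ|·sin Y ≈ 37.679.
Circumradius = |ZX|/(2 sin Y) ≈ 7.6247.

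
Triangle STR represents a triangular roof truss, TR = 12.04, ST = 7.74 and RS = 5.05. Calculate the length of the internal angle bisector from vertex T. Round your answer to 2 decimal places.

By the law of cosines, cos T = (ST² + TR² − RS²) / (2·ST·TR) ≈ 0.96238, so ∠T ≈ 15.77°.
The bisector from T has length 2·ST·TR·cos(∠T/2)/(ST+TR) ≈ 9.3336.

9.33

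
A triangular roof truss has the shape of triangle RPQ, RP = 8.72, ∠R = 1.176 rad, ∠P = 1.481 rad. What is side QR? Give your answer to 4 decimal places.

18.6431

The third angle is ∠Q = π − ∠R − ∠P = 0.485 rad.
Law of sines: QR = RP·sin P/sin Q ≈ 18.643.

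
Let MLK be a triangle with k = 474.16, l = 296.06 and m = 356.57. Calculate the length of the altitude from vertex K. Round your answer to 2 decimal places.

h_K ≈ 222.39

Semiperimeter s = (356.57 + 296.06 + 474.16)/2 = 563.39.
Heron's formula: area = √(563.39·206.82·267.33·89.235) ≈ 52723.
The altitude from K has length 2·area/k ≈ 222.39.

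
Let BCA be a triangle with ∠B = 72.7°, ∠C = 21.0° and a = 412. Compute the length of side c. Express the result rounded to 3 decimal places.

The third angle is ∠A = 180° − ∠B − ∠C = 86.30°.
Law of sines: c = a·sin C/sin A ≈ 147.96.

147.956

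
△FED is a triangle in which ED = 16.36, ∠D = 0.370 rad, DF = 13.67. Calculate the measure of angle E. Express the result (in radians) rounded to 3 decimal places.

By the law of cosines, FE² = ED² + DF² − 2·ED·DF·cos D = 37.505, so FE ≈ 6.1241.
Law of cosines again: cos E = (FE² + ED² − DF²)/(2·FE·ED) ≈ 0.59030, so ∠E ≈ 0.939 rad.

∠E ≈ 0.939 rad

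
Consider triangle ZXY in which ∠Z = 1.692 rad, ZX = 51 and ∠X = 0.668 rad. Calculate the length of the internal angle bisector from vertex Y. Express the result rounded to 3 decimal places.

The third angle is ∠Y = π − ∠Z − ∠X = 0.782 rad.
Law of sines: XY = ZX·sin Z/sin Y ≈ 71.87.
Law of sines: YZ = ZX·sin X/sin Y ≈ 44.846.
The bisector from Y has length 2·XY·YZ·cos(∠Y/2)/(XY+YZ) ≈ 51.066.

51.066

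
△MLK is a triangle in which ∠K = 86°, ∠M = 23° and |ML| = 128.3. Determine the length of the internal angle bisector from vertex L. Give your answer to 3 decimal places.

The third angle is ∠L = 180° − ∠K − ∠M = 71.00°.
Law of sines: |LK| = |ML|·sin M/sin K ≈ 50.253.
Law of sines: |KM| = |ML|·sin L/sin K ≈ 121.61.
The bisector from L has length 2·|ML|·|LK|·cos(∠L/2)/(|ML|+|LK|) ≈ 58.795.

t_L ≈ 58.795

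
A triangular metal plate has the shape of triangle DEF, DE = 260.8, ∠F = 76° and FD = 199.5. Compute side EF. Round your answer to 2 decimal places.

223.04

Law of sines: sin E = FD·sin F/DE ≈ 0.74223.
Since DE ≥ FD, only the acute value applies: ∠E ≈ 47.92°.
Then ∠D = 180° − ∠F − ∠E ≈ 56.08°.
Law of sines gives EF = DE·sin D/sin F ≈ 223.04.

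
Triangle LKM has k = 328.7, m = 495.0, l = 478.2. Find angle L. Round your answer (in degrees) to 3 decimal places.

67.526

By the law of cosines, cos L = (k² + m² − l²) / (2·k·m) ≈ 0.38226, so ∠L ≈ 67.53°.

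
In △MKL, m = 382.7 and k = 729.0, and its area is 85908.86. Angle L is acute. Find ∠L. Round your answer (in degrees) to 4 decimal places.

From area = ½·m·k·sin L, we get sin L = 2·area/(m·k) ≈ 0.61586.
Taking the acute solution, ∠L ≈ 38.01°.

∠L ≈ 38.0144°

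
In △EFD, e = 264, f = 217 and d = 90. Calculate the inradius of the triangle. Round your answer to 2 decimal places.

Semiperimeter s = (264 + 217 + 90)/2 = 285.5.
Heron's formula: area = √(285.5·21.5·68.5·195.5) ≈ 9066.5.
Inradius = area/s = 9066.5/285.5 ≈ 31.757.

31.76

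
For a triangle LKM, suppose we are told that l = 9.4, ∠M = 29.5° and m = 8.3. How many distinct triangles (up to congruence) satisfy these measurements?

2

l·sin M = 9.4·sin(29.5°) ≈ 4.629.
Since l sin M < m < l (4.629 < 8.3 < 9.4), two triangles exist.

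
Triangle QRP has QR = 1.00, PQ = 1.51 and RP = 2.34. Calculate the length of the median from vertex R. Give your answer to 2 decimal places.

Median from R: ½√(2·QR² + 2·RP² − PQ²) ≈ 1.6333.

m_R ≈ 1.63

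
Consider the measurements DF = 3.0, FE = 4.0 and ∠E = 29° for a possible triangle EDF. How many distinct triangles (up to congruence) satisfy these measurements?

2

FE·sin E = 4.0·sin(29°) ≈ 1.939.
Since FE sin E < DF < FE (1.939 < 3.0 < 4.0), two triangles exist.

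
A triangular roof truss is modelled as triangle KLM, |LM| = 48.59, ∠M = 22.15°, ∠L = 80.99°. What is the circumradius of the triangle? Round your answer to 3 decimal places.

The third angle is ∠K = 180° − ∠L − ∠M = 76.86°.
Law of sines: |MK| = |LM|·sin L/sin K ≈ 49.281.
Law of sines: |KL| = |LM|·sin M/sin K ≈ 18.813.
Circumradius = |LM|/(2 sin K) ≈ 24.948.

R ≈ 24.948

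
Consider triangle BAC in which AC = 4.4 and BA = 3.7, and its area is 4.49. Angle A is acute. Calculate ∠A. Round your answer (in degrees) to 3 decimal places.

From area = ½·BA·AC·sin A, we get sin A = 2·area/(BA·AC) ≈ 0.55160.
Taking the acute solution, ∠A ≈ 33.48°.

∠A ≈ 33.477°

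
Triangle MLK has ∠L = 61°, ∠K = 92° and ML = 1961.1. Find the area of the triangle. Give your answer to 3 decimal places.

The third angle is ∠M = 180° − ∠L − ∠K = 27.00°.
Law of sines: LK = ML·sin M/sin K ≈ 890.86.
Law of sines: KM = ML·sin L/sin K ≈ 1716.3.
Area = ½·ML·LK·sin L ≈ 7.6401e+05.

area ≈ 764011.945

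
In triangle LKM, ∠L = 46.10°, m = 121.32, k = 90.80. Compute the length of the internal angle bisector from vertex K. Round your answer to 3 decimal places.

By the law of cosines, l² = k² + m² − 2·k·m·cos L = 7686.4, so l ≈ 87.672.
Law of cosines again: cos K = (m² + l² − k²)/(2·m·l) ≈ 0.66565, so ∠K ≈ 48.27°.
The bisector from K has length 2·m·l·cos(∠K/2)/(m+l) ≈ 92.89.

92.890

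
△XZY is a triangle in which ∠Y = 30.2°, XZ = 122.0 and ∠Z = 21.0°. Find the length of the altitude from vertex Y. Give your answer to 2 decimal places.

The third angle is ∠X = 180° − ∠Z − ∠Y = 128.80°.
Law of sines: ZY = XZ·sin X/sin Y ≈ 189.02.
Law of sines: YX = XZ·sin Z/sin Y ≈ 86.917.
Area = ½·XZ·ZY·sin Z ≈ 4132.
The altitude from Y has length 2·area/XZ ≈ 67.738.

h_Y ≈ 67.74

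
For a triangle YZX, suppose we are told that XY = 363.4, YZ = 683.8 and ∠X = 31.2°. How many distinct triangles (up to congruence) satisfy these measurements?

XY·sin X = 363.4·sin(31.2°) ≈ 188.3.
Since YZ ≥ XY, exactly one triangle exists.

1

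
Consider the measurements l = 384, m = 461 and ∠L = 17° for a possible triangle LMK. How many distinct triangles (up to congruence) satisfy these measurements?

2

m·sin L = 461·sin(17°) ≈ 134.8.
Since m sin L < l < m (134.8 < 384 < 461), two triangles exist.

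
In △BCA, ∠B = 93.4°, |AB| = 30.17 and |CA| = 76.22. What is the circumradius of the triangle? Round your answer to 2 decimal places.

R ≈ 38.18

Law of sines: sin C = |AB|·sin B/|CA| ≈ 0.39513.
Since |CA| ≥ |AB|, only the acute value applies: ∠C ≈ 23.27°.
Then ∠A = 180° − ∠B − ∠C ≈ 63.33°.
Law of sines gives |BC| = |CA|·sin A/sin B ≈ 68.228.
Circumradius = |CA|/(2 sin B) ≈ 38.177.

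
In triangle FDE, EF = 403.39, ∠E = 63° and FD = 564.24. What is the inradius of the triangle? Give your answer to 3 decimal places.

Law of sines: sin D = EF·sin E/FD ≈ 0.63700.
Since FD ≥ EF, only the acute value applies: ∠D ≈ 39.57°.
Then ∠F = 180° − ∠E − ∠D ≈ 77.43°.
Law of sines gives DE = FD·sin F/sin E ≈ 618.09.
Area = ½·FD·EF·sin F ≈ 1.1108e+05.
Semiperimeter s = (618.09+403.39+564.24)/2 = 792.86.
Inradius = area/s = 1.1108e+05/792.86 ≈ 140.1.

140.097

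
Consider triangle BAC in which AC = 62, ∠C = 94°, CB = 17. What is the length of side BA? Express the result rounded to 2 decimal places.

65.42

By the law of cosines, BA² = AC² + CB² − 2·AC·CB·cos C = 4280, so BA ≈ 65.422.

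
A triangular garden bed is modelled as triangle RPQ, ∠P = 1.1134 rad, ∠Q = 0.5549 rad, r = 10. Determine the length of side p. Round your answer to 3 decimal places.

9.015

The third angle is ∠R = π − ∠P − ∠Q = 1.4733 rad.
Law of sines: p = r·sin P/sin R ≈ 9.0149.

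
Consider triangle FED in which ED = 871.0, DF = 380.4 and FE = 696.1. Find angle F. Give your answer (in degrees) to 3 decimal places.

∠F ≈ 104.141°

By the law of cosines, cos F = (DF² + FE² − ED²) / (2·DF·FE) ≈ -0.24430, so ∠F ≈ 104.14°.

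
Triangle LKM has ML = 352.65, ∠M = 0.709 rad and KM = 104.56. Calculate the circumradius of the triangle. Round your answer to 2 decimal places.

By the law of cosines, LK² = KM² + ML² − 2·KM·ML·cos M = 79320, so LK ≈ 281.64.
Area = ½·KM·ML·sin M ≈ 12004.
Circumradius = LK/(2 sin M) ≈ 216.29.

216.29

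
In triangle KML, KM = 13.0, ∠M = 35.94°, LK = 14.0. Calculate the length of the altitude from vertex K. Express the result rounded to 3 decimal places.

Law of sines: sin L = KM·sin M/LK ≈ 0.54501.
Since LK ≥ KM, only the acute value applies: ∠L ≈ 33.03°.
Then ∠K = 180° − ∠M − ∠L ≈ 111.03°.
Law of sines gives ML = LK·sin K/sin M ≈ 22.263.
Area = ½·LK·KM·sin K ≈ 84.936.
The altitude from K has length 2·area/ML ≈ 7.6302.

h_K ≈ 7.630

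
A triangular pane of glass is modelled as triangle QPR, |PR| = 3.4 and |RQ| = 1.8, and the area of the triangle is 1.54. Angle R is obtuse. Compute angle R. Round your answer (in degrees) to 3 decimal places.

From area = ½·|PR|·|RQ|·sin R, we get sin R = 2·area/(|PR|·|RQ|) ≈ 0.50327.
Taking the obtuse solution, ∠R ≈ 149.78°.

149.784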